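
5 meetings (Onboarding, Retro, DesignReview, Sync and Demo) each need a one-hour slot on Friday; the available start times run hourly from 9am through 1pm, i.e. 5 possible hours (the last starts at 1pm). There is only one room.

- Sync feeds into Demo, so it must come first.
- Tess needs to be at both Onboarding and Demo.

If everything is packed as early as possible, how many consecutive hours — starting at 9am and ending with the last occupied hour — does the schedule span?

5

The precedence chain requires at least 2 distinct hours.
With at most 1 per hour and 5 meetings, at least 5 hours are needed.
5 works (last occupied hour: 1pm): for example Retro in 12pm, Onboarding in 11am, Demo in 10am, DesignReview in 1pm, Sync in 9am.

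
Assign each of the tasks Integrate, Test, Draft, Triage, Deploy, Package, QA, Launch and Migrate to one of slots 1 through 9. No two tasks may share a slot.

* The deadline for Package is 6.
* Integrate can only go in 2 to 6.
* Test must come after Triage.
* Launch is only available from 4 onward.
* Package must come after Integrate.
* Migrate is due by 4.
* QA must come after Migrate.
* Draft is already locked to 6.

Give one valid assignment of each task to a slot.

Triage -> 5; Migrate -> 1; Integrate -> 2; Launch -> 4; Test -> 7; Deploy -> 9; Draft -> 6; Package -> 3; QA -> 8

Checking: Integrate(2) before Package(3); Migrate(1) before QA(8); Triage(5) before Test(7); Package=3 in [1,6]; Launch=4 in [4,9]; Migrate=1 in [1,4]; Draft=6 in [6,6]; Integrate=2 in [2,6]; max 1 per slot (cap 1).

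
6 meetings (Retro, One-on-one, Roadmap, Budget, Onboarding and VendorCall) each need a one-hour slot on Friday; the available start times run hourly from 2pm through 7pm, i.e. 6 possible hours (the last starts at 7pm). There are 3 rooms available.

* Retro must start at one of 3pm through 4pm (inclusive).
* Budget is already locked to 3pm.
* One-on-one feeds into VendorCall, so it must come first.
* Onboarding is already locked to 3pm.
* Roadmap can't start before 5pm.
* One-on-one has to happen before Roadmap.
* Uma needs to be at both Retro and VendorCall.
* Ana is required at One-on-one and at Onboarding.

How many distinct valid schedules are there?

52

Splitting on Retro: it can be 3pm (26), 4pm (26). Listing each branch's schedules as (One-on-one, Roadmap, Budget, Onboarding, VendorCall):
Retro=3pm: (2pm,5pm,3pm,3pm,4pm) (2pm,5pm,3pm,3pm,5pm) (2pm,5pm,3pm,3pm,6pm) (2pm,5pm,3pm,3pm,7pm) (2pm,6pm,3pm,3pm,4pm) (2pm,6pm,3pm,3pm,5pm) (2pm,6pm,3pm,3pm,6pm) (2pm,6pm,3pm,3pm,7pm) (2pm,7pm,3pm,3pm,4pm) (2pm,7pm,3pm,3pm,5pm) (2pm,7pm,3pm,3pm,6pm) (2pm,7pm,3pm,3pm,7pm) (4pm,5pm,3pm,3pm,5pm) (4pm,5pm,3pm,3pm,6pm) (4pm,5pm,3pm,3pm,7pm) (4pm,6pm,3pm,3pm,5pm) (4pm,6pm,3pm,3pm,6pm) (4pm,6pm,3pm,3pm,7pm) (4pm,7pm,3pm,3pm,5pm) (4pm,7pm,3pm,3pm,6pm) (4pm,7pm,3pm,3pm,7pm) (5pm,6pm,3pm,3pm,6pm) (5pm,6pm,3pm,3pm,7pm) (5pm,7pm,3pm,3pm,6pm) (5pm,7pm,3pm,3pm,7pm) (6pm,7pm,3pm,3pm,7pm) — 26.
Retro=4pm: (2pm,5pm,3pm,3pm,3pm) (2pm,5pm,3pm,3pm,5pm) (2pm,5pm,3pm,3pm,6pm) (2pm,5pm,3pm,3pm,7pm) (2pm,6pm,3pm,3pm,3pm) (2pm,6pm,3pm,3pm,5pm) (2pm,6pm,3pm,3pm,6pm) (2pm,6pm,3pm,3pm,7pm) (2pm,7pm,3pm,3pm,3pm) (2pm,7pm,3pm,3pm,5pm) (2pm,7pm,3pm,3pm,6pm) (2pm,7pm,3pm,3pm,7pm) (4pm,5pm,3pm,3pm,5pm) (4pm,5pm,3pm,3pm,6pm) (4pm,5pm,3pm,3pm,7pm) (4pm,6pm,3pm,3pm,5pm) (4pm,6pm,3pm,3pm,6pm) (4pm,6pm,3pm,3pm,7pm) (4pm,7pm,3pm,3pm,5pm) (4pm,7pm,3pm,3pm,6pm) (4pm,7pm,3pm,3pm,7pm) (5pm,6pm,3pm,3pm,6pm) (5pm,6pm,3pm,3pm,7pm) (5pm,7pm,3pm,3pm,6pm) (5pm,7pm,3pm,3pm,7pm) (6pm,7pm,3pm,3pm,7pm) — 26.
Summing: 26 + 26 = 52.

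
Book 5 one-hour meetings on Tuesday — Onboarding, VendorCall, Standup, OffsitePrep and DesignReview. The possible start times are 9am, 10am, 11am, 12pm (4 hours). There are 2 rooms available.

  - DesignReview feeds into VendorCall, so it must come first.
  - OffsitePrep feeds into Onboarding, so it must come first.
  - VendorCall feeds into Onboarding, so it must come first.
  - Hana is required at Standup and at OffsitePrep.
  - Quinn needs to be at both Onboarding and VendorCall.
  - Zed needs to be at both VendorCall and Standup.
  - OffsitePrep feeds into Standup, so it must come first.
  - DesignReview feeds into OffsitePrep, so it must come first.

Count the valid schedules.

Splitting on Onboarding: it can be 11am (2), 12pm (6). Listing each branch's schedules as (VendorCall, Standup, OffsitePrep, DesignReview):
Onboarding=11am: (10am,11am,10am,9am) (10am,12pm,10am,9am) — 2.
Onboarding=12pm: (10am,11am,10am,9am) (10am,12pm,10am,9am) (10am,12pm,11am,9am) (11am,12pm,10am,9am) (11am,12pm,11am,9am) (11am,12pm,11am,10am) — 6.
Summing: 2 + 6 = 8.

8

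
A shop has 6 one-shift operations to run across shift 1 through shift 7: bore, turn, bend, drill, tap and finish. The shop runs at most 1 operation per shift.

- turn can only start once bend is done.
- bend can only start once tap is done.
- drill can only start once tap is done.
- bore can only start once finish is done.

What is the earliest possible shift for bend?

Precedence pushes bend to at least shift 2; downstream work caps bend at shift 6.
bend at shift 2 is achievable: finish=shift 3; turn=shift 5; tap=shift 1; bend=shift 2; bore=shift 4; drill=shift 6.

shift 2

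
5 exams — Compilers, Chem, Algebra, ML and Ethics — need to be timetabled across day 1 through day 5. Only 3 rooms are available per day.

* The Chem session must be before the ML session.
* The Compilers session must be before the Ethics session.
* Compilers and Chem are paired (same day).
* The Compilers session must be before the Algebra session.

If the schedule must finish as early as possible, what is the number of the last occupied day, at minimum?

The precedence chain requires at least 2 distinct days.
With at most 3 per day and 5 exams, at least 2 days are needed.
2 works (last occupied day: day 2): for example Ethics=day 2, Algebra=day 2, Chem=day 1, ML=day 2, Compilers=day 1.

2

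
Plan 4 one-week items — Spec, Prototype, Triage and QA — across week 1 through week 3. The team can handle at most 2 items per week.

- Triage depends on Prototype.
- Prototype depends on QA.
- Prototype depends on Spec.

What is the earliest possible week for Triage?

Precedence pushes Triage to at least week 3.
Triage at week 3 is achievable: Triage=week 3, Spec=week 1, QA=week 1, Prototype=week 2.

week 3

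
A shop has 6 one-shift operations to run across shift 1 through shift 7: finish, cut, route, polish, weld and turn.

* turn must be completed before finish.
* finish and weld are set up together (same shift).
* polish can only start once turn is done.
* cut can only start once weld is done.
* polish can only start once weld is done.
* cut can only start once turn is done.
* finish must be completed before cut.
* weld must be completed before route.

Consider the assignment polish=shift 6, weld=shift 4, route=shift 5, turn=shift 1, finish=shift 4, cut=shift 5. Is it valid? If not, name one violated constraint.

Valid

finish must be completed before cut — holds.
cut can only start once turn is done — holds.
polish can only start once weld is done — holds.
turn must be completed before finish — holds.
finish and weld are set up together (same shift) — holds.
weld must be completed before route — holds.
polish can only start once turn is done — holds.
cut can only start once weld is done — holds.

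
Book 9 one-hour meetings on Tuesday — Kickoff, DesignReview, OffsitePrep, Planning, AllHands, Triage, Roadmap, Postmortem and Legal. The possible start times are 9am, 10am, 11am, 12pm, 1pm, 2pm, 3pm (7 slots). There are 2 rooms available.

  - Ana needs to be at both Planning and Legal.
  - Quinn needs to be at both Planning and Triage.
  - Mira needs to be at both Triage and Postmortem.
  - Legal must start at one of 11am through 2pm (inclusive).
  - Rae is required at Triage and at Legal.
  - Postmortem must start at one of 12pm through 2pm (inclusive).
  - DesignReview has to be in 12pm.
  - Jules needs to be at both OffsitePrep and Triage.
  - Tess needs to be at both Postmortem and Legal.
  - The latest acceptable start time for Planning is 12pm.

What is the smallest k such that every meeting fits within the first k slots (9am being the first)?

5 slots

With at most 2 per slot and 9 meetings, at least 5 slots are needed.
DesignReview can't be placed before 12pm — that is slot 4 counting from 9am — so the schedule must run through at least 4 slots.
5 works (last occupied slot: 1pm): for example Triage in 1pm; Planning in 9am; Roadmap in 11am; Postmortem in 12pm; DesignReview in 12pm; Legal in 11am; OffsitePrep in 10am; Kickoff in 9am; AllHands in 10am.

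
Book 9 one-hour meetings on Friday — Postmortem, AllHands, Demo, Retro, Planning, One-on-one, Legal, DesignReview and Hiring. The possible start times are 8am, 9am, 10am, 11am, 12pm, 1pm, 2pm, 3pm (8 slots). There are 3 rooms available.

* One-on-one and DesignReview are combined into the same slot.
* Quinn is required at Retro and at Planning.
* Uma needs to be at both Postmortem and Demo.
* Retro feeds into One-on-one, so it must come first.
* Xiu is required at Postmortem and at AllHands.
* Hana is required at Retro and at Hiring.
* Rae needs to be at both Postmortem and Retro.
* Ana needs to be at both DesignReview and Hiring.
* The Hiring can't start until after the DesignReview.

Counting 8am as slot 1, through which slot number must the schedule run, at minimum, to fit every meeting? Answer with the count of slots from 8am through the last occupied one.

3 slots

The precedence chain requires at least 3 distinct slots.
With at most 3 per slot and 9 meetings, at least 3 slots are needed.
3 works (last occupied slot: 10am): for example Postmortem -> 9am, Retro -> 8am, DesignReview -> 9am, One-on-one -> 9am, Planning -> 10am, Hiring -> 10am, Legal -> 10am, AllHands -> 8am, Demo -> 8am.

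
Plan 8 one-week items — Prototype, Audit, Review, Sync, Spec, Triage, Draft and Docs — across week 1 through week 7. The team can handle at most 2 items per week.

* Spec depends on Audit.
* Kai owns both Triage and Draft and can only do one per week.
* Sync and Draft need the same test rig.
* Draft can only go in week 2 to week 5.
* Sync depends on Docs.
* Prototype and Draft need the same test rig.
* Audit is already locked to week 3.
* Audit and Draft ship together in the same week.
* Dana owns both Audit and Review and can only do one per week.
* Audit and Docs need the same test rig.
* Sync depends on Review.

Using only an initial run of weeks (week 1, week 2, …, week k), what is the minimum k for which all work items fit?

4 weeks

The precedence chain requires at least 2 distinct weeks.
With at most 2 per week and 8 work items, at least 4 weeks are needed.
Propagating the time windows through the other constraints, Spec can't land before week 4, so the schedule must run through at least week 4.
4 works (last occupied week: week 4): for example Spec in week 4; Audit in week 3; Sync in week 2; Prototype in week 2; Docs in week 1; Draft in week 3; Review in week 1; Triage in week 4.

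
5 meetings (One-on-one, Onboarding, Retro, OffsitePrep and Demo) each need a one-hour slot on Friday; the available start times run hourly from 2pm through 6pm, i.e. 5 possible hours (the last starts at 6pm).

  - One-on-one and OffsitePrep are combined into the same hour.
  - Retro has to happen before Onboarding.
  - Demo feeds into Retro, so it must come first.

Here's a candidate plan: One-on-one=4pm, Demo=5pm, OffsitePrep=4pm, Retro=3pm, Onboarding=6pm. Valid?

No. Demo feeds into Retro, so it must come first is not satisfied.

One-on-one and OffsitePrep are combined into the same hour — holds.
Retro has to happen before Onboarding — holds.
Demo feeds into Retro, so it must come first — violated.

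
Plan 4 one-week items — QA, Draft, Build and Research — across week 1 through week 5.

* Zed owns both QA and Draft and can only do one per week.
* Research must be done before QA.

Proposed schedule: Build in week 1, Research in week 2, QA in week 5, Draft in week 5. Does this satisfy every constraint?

Invalid. Zed owns both QA and Draft and can only do one per week.

Research must be done before QA — holds.
Zed owns both QA and Draft and can only do one per week — violated.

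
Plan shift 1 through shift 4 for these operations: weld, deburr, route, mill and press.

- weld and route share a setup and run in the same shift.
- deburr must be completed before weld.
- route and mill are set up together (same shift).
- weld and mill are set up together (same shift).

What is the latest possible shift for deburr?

shift 3

Downstream work caps deburr at shift 3.
deburr at shift 3 is achievable: weld -> shift 4, route -> shift 4, press -> shift 1, mill -> shift 4, deburr -> shift 3.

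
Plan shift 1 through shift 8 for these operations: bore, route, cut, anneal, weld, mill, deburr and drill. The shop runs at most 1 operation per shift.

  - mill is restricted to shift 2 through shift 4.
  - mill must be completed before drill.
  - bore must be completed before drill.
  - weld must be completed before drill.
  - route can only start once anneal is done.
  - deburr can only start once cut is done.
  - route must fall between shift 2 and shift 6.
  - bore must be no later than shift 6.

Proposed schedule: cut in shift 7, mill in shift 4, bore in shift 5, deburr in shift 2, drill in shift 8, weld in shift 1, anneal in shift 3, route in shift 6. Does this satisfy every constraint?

No. deburr can only start once cut is done is not satisfied.

bore must be completed before drill — holds.
mill must be completed before drill — holds.
deburr can only start once cut is done — violated.
weld must be completed before drill — holds.
route must fall between shift 2 and shift 6 — holds.
route can only start once anneal is done — holds.
The shop runs at most 1 operation per shift — holds.
mill is restricted to shift 2 through shift 4 — holds.
bore must be no later than shift 6 — holds.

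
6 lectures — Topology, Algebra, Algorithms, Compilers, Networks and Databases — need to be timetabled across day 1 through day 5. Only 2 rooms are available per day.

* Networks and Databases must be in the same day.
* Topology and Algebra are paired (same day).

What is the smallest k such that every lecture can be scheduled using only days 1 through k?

3

With at most 2 per day and 6 lectures, at least 3 days are needed.
3 works (last occupied day: day 3): for example Networks -> day 3, Topology -> day 1, Algorithms -> day 2, Databases -> day 3, Compilers -> day 2, Algebra -> day 1.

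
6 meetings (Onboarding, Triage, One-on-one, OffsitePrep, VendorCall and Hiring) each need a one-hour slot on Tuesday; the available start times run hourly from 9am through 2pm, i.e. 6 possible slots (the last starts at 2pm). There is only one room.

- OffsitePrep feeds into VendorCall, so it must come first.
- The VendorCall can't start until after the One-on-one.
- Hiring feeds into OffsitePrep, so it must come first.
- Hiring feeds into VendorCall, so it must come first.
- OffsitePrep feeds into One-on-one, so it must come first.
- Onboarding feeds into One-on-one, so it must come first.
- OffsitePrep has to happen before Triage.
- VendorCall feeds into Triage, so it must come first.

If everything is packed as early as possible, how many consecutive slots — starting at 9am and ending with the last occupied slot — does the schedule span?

The precedence chain requires at least 5 distinct slots.
With at most 1 per slot and 6 meetings, at least 6 slots are needed.
6 works (last occupied slot: 2pm): for example One-on-one=12pm, OffsitePrep=10am, Hiring=9am, VendorCall=1pm, Triage=2pm, Onboarding=11am.

6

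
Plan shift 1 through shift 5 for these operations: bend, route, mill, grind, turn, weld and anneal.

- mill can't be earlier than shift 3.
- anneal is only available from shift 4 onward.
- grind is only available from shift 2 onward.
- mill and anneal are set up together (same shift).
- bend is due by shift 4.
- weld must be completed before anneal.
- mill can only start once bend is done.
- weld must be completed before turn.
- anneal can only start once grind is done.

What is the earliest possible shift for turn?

Precedence pushes turn to at least shift 2.
turn at shift 2 is achievable: weld in shift 1; turn in shift 2; anneal in shift 4; grind in shift 2; mill in shift 4; bend in shift 1; route in shift 1.

shift 2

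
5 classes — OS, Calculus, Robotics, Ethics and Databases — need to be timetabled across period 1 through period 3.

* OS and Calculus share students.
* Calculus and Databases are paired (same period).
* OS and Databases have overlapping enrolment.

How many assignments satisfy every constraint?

Splitting on OS: it can be period 1 (18), period 2 (18), period 3 (18). Listing each branch's schedules as (Calculus, Robotics, Ethics, Databases) by period number:
OS=period 1: (2,1,1,2) (2,1,2,2) (2,1,3,2) (2,2,1,2) (2,2,2,2) (2,2,3,2) (2,3,1,2) (2,3,2,2) (2,3,3,2) (3,1,1,3) (3,1,2,3) (3,1,3,3) (3,2,1,3) (3,2,2,3) (3,2,3,3) (3,3,1,3) (3,3,2,3) (3,3,3,3) — 18.
OS=period 2: (1,1,1,1) (1,1,2,1) (1,1,3,1) (1,2,1,1) (1,2,2,1) (1,2,3,1) (1,3,1,1) (1,3,2,1) (1,3,3,1) (3,1,1,3) (3,1,2,3) (3,1,3,3) (3,2,1,3) (3,2,2,3) (3,2,3,3) (3,3,1,3) (3,3,2,3) (3,3,3,3) — 18.
OS=period 3: (1,1,1,1) (1,1,2,1) (1,1,3,1) (1,2,1,1) (1,2,2,1) (1,2,3,1) (1,3,1,1) (1,3,2,1) (1,3,3,1) (2,1,1,2) (2,1,2,2) (2,1,3,2) (2,2,1,2) (2,2,2,2) (2,2,3,2) (2,3,1,2) (2,3,2,2) (2,3,3,2) — 18.
Summing: 18 + 18 + 18 = 54.

54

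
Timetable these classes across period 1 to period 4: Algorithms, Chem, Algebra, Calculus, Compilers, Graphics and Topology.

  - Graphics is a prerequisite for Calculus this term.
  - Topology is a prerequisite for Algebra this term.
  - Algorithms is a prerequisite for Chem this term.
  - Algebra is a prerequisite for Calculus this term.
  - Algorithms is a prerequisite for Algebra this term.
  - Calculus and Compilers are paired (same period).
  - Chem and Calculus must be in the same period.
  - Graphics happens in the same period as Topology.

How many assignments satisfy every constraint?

Splitting on Algorithms: it can be period 1 (4), period 2 (2). Listing each branch's schedules as (Chem, Algebra, Calculus, Compilers, Graphics, Topology) by period number:
Algorithms=period 1: (3,2,3,3,1,1) (4,2,4,4,1,1) (4,3,4,4,1,1) (4,3,4,4,2,2) — 4.
Algorithms=period 2: (4,3,4,4,1,1) (4,3,4,4,2,2) — 2.
Summing: 4 + 2 = 6.

6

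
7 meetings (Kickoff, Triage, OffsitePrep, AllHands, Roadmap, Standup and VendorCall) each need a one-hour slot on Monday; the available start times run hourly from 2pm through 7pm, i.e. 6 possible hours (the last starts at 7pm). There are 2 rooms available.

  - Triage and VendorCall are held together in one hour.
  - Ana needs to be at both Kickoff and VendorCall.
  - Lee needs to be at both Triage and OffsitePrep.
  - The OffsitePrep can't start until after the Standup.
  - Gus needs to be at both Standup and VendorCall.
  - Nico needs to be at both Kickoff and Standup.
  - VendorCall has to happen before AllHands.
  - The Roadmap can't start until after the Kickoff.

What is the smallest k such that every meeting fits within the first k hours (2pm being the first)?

The precedence chain requires at least 2 distinct hours.
With at most 2 per hour and 7 meetings, at least 4 hours are needed.
4 works (last occupied hour: 5pm): for example OffsitePrep in 5pm; Triage in 3pm; Kickoff in 2pm; Roadmap in 5pm; Standup in 4pm; AllHands in 4pm; VendorCall in 3pm.

4 hours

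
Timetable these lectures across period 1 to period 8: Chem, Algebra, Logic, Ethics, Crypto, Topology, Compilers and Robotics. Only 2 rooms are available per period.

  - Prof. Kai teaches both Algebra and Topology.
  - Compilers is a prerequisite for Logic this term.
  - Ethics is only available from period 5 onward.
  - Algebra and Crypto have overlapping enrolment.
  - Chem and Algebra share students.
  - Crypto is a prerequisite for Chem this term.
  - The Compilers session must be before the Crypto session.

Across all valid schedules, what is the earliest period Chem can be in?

Precedence pushes Chem to at least period 3.
Chem at period 3 is achievable: Crypto=period 2; Chem=period 3; Ethics=period 5; Robotics=period 4; Topology=period 3; Algebra=period 1; Logic=period 2; Compilers=period 1.

period 3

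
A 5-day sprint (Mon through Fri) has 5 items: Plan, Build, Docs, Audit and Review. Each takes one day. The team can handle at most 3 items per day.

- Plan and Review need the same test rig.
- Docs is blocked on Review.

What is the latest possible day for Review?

Thu

Downstream work caps Review at Thu.
Review at Thu is achievable: Plan=Mon; Audit=Mon; Review=Thu; Build=Mon; Docs=Fri.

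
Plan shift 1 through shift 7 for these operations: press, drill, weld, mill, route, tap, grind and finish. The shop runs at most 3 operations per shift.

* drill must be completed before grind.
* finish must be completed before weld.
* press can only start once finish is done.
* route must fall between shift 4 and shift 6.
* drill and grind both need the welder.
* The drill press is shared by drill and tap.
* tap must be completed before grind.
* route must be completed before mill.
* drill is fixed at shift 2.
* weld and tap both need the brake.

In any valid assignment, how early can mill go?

Precedence pushes mill to at least shift 5.
mill at shift 5 is achievable: tap -> shift 1; drill -> shift 2; route -> shift 4; press -> shift 2; grind -> shift 3; mill -> shift 5; finish -> shift 1; weld -> shift 2.

shift 5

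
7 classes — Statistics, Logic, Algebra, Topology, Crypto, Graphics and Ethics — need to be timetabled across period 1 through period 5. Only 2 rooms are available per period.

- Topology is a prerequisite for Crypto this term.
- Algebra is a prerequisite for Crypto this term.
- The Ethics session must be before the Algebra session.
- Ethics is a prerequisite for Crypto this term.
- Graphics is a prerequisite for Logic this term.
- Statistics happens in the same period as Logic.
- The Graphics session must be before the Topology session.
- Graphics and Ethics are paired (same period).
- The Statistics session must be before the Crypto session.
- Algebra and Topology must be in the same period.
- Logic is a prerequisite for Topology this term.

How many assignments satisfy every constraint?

5

Splitting on Statistics: it can be period 2 (3), period 3 (2). Listing each branch's schedules as (Logic, Algebra, Topology, Crypto, Graphics, Ethics) by period number:
Statistics=period 2: (2,3,3,4,1,1) (2,3,3,5,1,1) (2,4,4,5,1,1) — 3.
Statistics=period 3: (3,4,4,5,1,1) (3,4,4,5,2,2) — 2.
Summing: 3 + 2 = 5.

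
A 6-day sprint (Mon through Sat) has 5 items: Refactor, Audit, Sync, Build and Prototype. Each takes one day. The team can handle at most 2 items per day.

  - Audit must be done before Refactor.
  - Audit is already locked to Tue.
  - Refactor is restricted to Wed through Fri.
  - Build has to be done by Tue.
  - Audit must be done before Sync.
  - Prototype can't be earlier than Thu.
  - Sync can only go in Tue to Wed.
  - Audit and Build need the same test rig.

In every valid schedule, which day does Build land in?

Build's window is Mon–Tue.
Audit is fixed at Tue, and Build can't share a day with Audit.
So Build must be Mon.

Mon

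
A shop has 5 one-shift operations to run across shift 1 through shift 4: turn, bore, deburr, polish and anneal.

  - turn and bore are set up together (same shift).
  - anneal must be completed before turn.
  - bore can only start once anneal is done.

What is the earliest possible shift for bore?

Precedence pushes bore to at least shift 2.
bore at shift 2 is achievable: deburr=shift 1; polish=shift 1; anneal=shift 1; turn=shift 2; bore=shift 2.

shift 2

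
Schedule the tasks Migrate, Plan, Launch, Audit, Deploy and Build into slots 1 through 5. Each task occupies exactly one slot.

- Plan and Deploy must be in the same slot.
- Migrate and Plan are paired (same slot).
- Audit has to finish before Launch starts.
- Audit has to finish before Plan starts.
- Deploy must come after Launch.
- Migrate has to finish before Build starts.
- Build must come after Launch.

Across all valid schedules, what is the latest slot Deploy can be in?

Precedence pushes Deploy to at least 3; Deploy must be in the same slot as Migrate, which can't be after 4, so Deploy is at most 4.
Deploy at 4 is achievable: Plan -> 4, Migrate -> 4, Deploy -> 4, Launch -> 2, Audit -> 1, Build -> 5.

4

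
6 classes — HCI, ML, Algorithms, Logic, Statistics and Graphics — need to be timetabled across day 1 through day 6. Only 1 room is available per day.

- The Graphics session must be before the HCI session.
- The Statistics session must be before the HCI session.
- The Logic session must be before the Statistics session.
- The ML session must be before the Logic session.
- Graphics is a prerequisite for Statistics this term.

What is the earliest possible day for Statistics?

day 4

Precedence pushes Statistics to at least day 3; downstream work caps Statistics at day 5.
Statistics at day 4 is achievable: Statistics -> day 4; Graphics -> day 3; ML -> day 1; HCI -> day 5; Algorithms -> day 6; Logic -> day 2.
Nothing earlier works — the capacity limit rule out every day before day 4.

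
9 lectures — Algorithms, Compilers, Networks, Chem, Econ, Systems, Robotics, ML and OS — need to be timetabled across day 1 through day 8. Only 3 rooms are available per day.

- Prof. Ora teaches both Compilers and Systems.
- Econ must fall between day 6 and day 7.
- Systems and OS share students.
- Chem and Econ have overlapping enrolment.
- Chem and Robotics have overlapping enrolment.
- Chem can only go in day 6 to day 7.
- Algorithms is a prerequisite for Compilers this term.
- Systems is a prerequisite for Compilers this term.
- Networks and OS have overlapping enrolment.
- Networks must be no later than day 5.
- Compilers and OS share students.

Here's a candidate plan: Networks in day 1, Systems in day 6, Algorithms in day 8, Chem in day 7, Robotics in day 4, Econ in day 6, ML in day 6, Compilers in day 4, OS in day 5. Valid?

Invalid. Algorithms is a prerequisite for Compilers this term.

Algorithms is a prerequisite for Compilers this term — violated.
Networks must be no later than day 5 — holds.
Systems and OS share students — holds.
Only 3 rooms are available per day — holds.
Chem can only go in day 6 to day 7 — holds.
Chem and Robotics have overlapping enrolment — holds.
Systems is a prerequisite for Compilers this term — violated.
Compilers and OS share students — holds.
Chem and Econ have overlapping enrolment — holds.
Econ must fall between day 6 and day 7 — holds.
Networks and OS have overlapping enrolment — holds.
Prof. Ora teaches both Compilers and Systems — holds.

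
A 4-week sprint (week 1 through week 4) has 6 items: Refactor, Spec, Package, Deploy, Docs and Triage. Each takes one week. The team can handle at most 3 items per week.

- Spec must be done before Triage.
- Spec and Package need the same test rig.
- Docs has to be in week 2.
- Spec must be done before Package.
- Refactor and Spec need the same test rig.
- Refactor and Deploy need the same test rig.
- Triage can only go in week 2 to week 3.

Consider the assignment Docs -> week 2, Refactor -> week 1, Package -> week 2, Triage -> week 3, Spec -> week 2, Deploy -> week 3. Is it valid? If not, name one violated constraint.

Invalid. Spec and Package need the same test rig.

The team can handle at most 3 items per week — holds.
Spec and Package need the same test rig — violated.
Triage can only go in week 2 to week 3 — holds.
Docs has to be in week 2 — holds.
Spec must be done before Triage — holds.
Refactor and Deploy need the same test rig — holds.
Spec must be done before Package — violated.
Refactor and Spec need the same test rig — holds.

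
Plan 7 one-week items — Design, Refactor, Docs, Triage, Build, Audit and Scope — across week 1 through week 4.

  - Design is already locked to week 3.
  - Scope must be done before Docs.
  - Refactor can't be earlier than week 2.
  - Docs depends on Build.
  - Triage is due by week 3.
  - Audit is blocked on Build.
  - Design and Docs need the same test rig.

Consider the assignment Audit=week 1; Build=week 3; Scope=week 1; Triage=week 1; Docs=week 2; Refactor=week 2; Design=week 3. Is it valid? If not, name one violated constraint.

Refactor can't be earlier than week 2 — holds.
Design and Docs need the same test rig — holds.
Docs depends on Build — violated.
Triage is due by week 3 — holds.
Design is already locked to week 3 — holds.
Audit is blocked on Build — violated.
Scope must be done before Docs — holds.

No — it violates: Audit is blocked on Build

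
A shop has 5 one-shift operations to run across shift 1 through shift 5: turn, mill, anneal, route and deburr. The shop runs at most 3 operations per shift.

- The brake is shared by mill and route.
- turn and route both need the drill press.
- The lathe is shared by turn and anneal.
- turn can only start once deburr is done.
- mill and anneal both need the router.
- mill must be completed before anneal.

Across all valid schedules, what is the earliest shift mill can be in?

Downstream work caps mill at shift 4.
mill at shift 1 is achievable: turn=shift 2, deburr=shift 1, anneal=shift 3, route=shift 3, mill=shift 1.

shift 1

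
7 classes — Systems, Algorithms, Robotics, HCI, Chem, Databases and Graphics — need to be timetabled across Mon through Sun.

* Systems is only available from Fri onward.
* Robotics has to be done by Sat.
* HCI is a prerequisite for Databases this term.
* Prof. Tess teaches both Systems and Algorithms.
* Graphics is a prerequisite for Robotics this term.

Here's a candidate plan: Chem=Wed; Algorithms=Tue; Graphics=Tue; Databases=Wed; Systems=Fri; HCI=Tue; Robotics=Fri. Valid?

Graphics is a prerequisite for Robotics this term — holds.
Robotics has to be done by Sat — holds.
Prof. Tess teaches both Systems and Algorithms — holds.
HCI is a prerequisite for Databases this term — holds.
Systems is only available from Fri onward — holds.

Yes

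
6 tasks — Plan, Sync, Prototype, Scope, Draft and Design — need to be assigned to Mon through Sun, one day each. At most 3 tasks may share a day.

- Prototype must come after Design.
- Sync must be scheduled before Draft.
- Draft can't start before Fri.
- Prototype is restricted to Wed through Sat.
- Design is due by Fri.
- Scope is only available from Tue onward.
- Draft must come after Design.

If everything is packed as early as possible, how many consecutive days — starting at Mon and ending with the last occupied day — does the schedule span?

5

The precedence chain requires at least 2 distinct days.
With at most 3 per day and 6 tasks, at least 2 days are needed.
Draft can't be placed before Fri — that is day 5 counting from Mon — so the schedule must run through at least 5 days.
5 works (last occupied day: Fri): for example Plan -> Mon; Sync -> Mon; Design -> Mon; Scope -> Tue; Draft -> Fri; Prototype -> Wed.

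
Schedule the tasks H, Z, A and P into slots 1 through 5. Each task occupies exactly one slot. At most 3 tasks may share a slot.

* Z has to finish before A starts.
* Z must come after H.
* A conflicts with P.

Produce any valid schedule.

A=3; H=1; Z=2; P=1

Checking: Z(2) before A(3); H(1) before Z(2); A(3) != P(1); max 2 per slot (cap 3).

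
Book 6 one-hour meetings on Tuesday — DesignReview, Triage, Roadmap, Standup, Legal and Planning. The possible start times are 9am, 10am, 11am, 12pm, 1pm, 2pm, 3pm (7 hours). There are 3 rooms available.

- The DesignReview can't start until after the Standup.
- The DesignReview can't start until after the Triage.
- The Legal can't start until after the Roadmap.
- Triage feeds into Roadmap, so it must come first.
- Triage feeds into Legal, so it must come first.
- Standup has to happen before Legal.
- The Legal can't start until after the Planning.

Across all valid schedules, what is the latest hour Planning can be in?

2pm

Downstream work caps Planning at 2pm.
Planning at 2pm is achievable: Planning -> 2pm; Legal -> 3pm; Roadmap -> 10am; Standup -> 9am; DesignReview -> 10am; Triage -> 9am.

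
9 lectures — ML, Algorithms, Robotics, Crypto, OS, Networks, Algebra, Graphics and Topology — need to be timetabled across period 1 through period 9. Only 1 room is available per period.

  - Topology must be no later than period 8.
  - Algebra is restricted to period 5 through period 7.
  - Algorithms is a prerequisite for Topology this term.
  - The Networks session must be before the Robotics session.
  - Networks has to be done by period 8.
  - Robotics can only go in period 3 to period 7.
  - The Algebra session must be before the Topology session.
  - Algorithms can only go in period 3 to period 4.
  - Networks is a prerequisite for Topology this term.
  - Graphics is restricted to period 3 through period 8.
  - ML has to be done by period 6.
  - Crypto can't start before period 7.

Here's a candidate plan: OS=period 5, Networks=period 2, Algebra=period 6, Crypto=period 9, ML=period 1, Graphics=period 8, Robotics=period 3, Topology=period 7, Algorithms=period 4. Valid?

Robotics can only go in period 3 to period 7 — holds.
Networks is a prerequisite for Topology this term — holds.
Crypto can't start before period 7 — holds.
Algorithms can only go in period 3 to period 4 — holds.
Topology must be no later than period 8 — holds.
The Networks session must be before the Robotics session — holds.
Only 1 room is available per period — holds.
Networks has to be done by period 8 — holds.
The Algebra session must be before the Topology session — holds.
Graphics is restricted to period 3 through period 8 — holds.
Algebra is restricted to period 5 through period 7 — holds.
ML has to be done by period 6 — holds.
Algorithms is a prerequisite for Topology this term — holds.

Valid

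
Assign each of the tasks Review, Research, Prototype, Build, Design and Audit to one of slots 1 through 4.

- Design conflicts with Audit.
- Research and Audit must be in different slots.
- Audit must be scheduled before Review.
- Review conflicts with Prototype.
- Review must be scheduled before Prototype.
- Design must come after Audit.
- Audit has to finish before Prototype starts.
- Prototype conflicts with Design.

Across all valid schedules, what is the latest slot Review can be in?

Precedence pushes Review to at least 2; downstream work caps Review at 3.
Review at 3 is achievable: Audit in 1; Prototype in 4; Research in 2; Review in 3; Build in 1; Design in 2.

3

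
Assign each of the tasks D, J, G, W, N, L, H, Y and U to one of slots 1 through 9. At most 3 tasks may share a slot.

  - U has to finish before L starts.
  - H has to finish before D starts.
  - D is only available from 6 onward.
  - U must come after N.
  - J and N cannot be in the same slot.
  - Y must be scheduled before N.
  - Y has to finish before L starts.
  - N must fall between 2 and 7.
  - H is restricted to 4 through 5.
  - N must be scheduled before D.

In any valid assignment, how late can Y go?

Downstream work caps Y at 6.
Y at 6 is achievable: U in 8; G in 1; Y in 6; N in 7; D in 8; H in 4; J in 1; L in 9; W in 1.

6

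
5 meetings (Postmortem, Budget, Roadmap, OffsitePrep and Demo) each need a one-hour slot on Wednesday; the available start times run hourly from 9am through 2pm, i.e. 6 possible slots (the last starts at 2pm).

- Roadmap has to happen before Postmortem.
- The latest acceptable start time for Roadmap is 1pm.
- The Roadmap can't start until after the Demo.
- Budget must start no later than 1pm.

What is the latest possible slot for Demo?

Downstream work caps Demo at 12pm.
Demo at 12pm is achievable: OffsitePrep in 9am; Roadmap in 1pm; Postmortem in 2pm; Budget in 9am; Demo in 12pm.

12pm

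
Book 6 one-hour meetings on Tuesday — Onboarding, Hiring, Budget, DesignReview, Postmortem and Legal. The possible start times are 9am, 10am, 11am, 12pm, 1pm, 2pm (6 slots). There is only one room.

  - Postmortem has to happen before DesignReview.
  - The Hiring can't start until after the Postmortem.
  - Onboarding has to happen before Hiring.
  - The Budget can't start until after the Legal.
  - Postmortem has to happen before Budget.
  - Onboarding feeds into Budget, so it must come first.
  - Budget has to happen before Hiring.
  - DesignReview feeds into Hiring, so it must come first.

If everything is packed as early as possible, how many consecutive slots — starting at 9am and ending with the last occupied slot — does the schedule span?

The precedence chain requires at least 3 distinct slots.
With at most 1 per slot and 6 meetings, at least 6 slots are needed.
6 works (last occupied slot: 2pm): for example Legal in 11am; DesignReview in 1pm; Postmortem in 9am; Hiring in 2pm; Onboarding in 10am; Budget in 12pm.

6 slots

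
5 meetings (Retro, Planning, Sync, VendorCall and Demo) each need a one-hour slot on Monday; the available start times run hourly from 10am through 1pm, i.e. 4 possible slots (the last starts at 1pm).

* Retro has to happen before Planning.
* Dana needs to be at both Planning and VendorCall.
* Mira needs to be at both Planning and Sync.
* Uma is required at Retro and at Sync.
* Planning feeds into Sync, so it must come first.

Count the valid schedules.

48

Splitting on Retro: it can be 10am (36), 11am (12). Listing each branch's schedules as (Planning, Sync, VendorCall, Demo):
Retro=10am: (11am,12pm,10am,10am) (11am,12pm,10am,11am) (11am,12pm,10am,12pm) (11am,12pm,10am,1pm) (11am,12pm,12pm,10am) (11am,12pm,12pm,11am) (11am,12pm,12pm,12pm) (11am,12pm,12pm,1pm) (11am,12pm,1pm,10am) (11am,12pm,1pm,11am) (11am,12pm,1pm,12pm) (11am,12pm,1pm,1pm) (11am,1pm,10am,10am) (11am,1pm,10am,11am) (11am,1pm,10am,12pm) (11am,1pm,10am,1pm) (11am,1pm,12pm,10am) (11am,1pm,12pm,11am) (11am,1pm,12pm,12pm) (11am,1pm,12pm,1pm) (11am,1pm,1pm,10am) (11am,1pm,1pm,11am) (11am,1pm,1pm,12pm) (11am,1pm,1pm,1pm) (12pm,1pm,10am,10am) (12pm,1pm,10am,11am) (12pm,1pm,10am,12pm) (12pm,1pm,10am,1pm) (12pm,1pm,11am,10am) (12pm,1pm,11am,11am) (12pm,1pm,11am,12pm) (12pm,1pm,11am,1pm) (12pm,1pm,1pm,10am) (12pm,1pm,1pm,11am) (12pm,1pm,1pm,12pm) (12pm,1pm,1pm,1pm) — 36.
Retro=11am: (12pm,1pm,10am,10am) (12pm,1pm,10am,11am) (12pm,1pm,10am,12pm) (12pm,1pm,10am,1pm) (12pm,1pm,11am,10am) (12pm,1pm,11am,11am) (12pm,1pm,11am,12pm) (12pm,1pm,11am,1pm) (12pm,1pm,1pm,10am) (12pm,1pm,1pm,11am) (12pm,1pm,1pm,12pm) (12pm,1pm,1pm,1pm) — 12.
Summing: 36 + 12 = 48.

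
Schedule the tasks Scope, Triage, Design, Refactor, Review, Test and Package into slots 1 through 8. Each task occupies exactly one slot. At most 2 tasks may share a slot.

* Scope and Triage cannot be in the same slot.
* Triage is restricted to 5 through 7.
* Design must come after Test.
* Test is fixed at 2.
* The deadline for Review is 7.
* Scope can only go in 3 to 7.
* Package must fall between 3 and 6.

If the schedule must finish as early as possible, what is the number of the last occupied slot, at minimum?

slot 5

The precedence chain requires at least 2 distinct slots.
With at most 2 per slot and 7 tasks, at least 4 slots are needed.
Triage can't be placed before 5, so the schedule must run through at least slot 5.
5 works (last occupied slot: 5): for example Scope -> 3, Triage -> 5, Refactor -> 1, Test -> 2, Review -> 1, Package -> 3, Design -> 4.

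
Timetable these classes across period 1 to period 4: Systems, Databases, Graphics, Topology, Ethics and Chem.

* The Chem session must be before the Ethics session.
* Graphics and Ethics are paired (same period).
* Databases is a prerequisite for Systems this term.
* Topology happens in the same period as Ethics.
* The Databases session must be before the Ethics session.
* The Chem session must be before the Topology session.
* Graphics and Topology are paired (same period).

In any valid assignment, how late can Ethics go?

Precedence pushes Ethics to at least period 2.
Ethics at period 4 is achievable: Ethics -> period 4; Chem -> period 1; Topology -> period 4; Graphics -> period 4; Systems -> period 2; Databases -> period 1.

period 4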